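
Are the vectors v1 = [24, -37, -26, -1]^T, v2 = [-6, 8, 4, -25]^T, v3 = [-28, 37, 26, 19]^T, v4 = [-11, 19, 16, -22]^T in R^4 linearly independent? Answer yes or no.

yes

Form the matrix with these vectors as rows and row reduce.
R2 ← R2 + (1/4)·R1: [0, -5/4, -5/2, -101/4]
R3 ← R3 + (7/6)·R1: [0, -37/6, -13/3, 107/6]
R4 ← R4 + (11/24)·R1: [0, 49/24, 49/12, -539/24]
R3 ← R3 − (74/15)·R2: [0, 0, 8, 712/5]
R4 ← R4 + (49/30)·R2: [0, 0, 0, -637/10]
4 nonzero rows, so the 4 vectors span a space of dimension 4.
Since 4 = 4, the vectors are linearly independent.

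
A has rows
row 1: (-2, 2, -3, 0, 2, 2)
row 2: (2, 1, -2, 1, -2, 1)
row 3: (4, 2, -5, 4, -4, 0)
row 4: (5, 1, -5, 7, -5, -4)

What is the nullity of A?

3

Row reduce to echelon form.
R2 ← R2 + R1: [0, 3, -5, 1, 0, 3]
R3 ← R3 + (2)·R1: [0, 6, -11, 4, 0, 4]
R4 ← R4 + (5/2)·R1: [0, 6, -25/2, 7, 0, 1]
R3 ← R3 − (2)·R2: [0, 0, -1, 2, 0, -2]
R4 ← R4 − (2)·R2: [0, 0, -5/2, 5, 0, -5]
R4 ← R4 − (5/2)·R3: [0, 0, 0, 0, 0, 0]
3 nonzero rows, so rank(A) = 3.
A has 6 columns; by rank–nullity, nullity = 6 − 3 = 3.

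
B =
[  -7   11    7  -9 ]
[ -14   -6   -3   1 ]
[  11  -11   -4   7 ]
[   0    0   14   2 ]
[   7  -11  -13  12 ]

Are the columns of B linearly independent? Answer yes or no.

Row reduce B to echelon form.
R2 ← R2 − (2)·R1: [0, -28, -17, 19]
R3 ← R3 + (11/7)·R1: [0, 44/7, 7, -50/7]
R5 ← R5 + R1: [0, 0, -6, 3]
R3 ← R3 + (11/49)·R2: [0, 0, 156/49, -141/49]
R4 ← R4 − (343/78)·R3: [0, 0, 0, 381/26]
R5 ← R5 + (49/26)·R3: [0, 0, 0, -63/26]
R5 ← R5 + (21/127)·R4: [0, 0, 0, 0]
4 pivots among 4 columns.
Every column is a pivot column, so the columns are linearly independent.

yes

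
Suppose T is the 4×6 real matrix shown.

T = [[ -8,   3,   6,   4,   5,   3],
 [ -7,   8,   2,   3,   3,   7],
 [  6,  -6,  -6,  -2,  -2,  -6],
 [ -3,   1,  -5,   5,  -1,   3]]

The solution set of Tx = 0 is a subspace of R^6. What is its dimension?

Row reduce to echelon form.
R2 ← R2 − (7/8)·R1: [0, 43/8, -13/4, -1/2, -11/8, 35/8]
R3 ← R3 + (3/4)·R1: [0, -15/4, -3/2, 1, 7/4, -15/4]
R4 ← R4 − (3/8)·R1: [0, -1/8, -29/4, 7/2, -23/8, 15/8]
R3 ← R3 + (30/43)·R2: [0, 0, -162/43, 28/43, 34/43, -30/43]
R4 ← R4 + (1/43)·R2: [0, 0, -315/43, 150/43, -125/43, 85/43]
R4 ← R4 − (35/18)·R3: [0, 0, 0, 20/9, -40/9, 10/3]
4 nonzero rows, so rank(T) = 4.
T has 6 columns; by rank–nullity, nullity = 6 − 4 = 2.

2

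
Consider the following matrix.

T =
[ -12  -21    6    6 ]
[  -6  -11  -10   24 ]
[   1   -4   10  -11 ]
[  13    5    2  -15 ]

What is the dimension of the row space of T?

Row reduce to echelon form.
R2 ← R2 − (1/2)·R1: [0, -1/2, -13, 21]
R3 ← R3 + (1/12)·R1: [0, -23/4, 21/2, -21/2]
R4 ← R4 + (13/12)·R1: [0, -71/4, 17/2, -17/2]
R3 ← R3 − (23/2)·R2: [0, 0, 160, -252]
R4 ← R4 − (71/2)·R2: [0, 0, 470, -754]
R4 ← R4 − (47/16)·R3: [0, 0, 0, -55/4]
Echelon form has 4 nonzero rows, so rank(T) = 4.
The row space has dimension equal to the rank: 4.

4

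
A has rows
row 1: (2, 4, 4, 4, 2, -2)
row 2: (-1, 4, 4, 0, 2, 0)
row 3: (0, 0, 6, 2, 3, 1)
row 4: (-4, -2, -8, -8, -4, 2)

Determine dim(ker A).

3

Row reduce to echelon form.
R2 ← R2 + (1/2)·R1: [0, 6, 6, 2, 3, -1]
R4 ← R4 + (2)·R1: [0, 6, 0, 0, 0, -2]
R4 ← R4 − R2: [0, 0, -6, -2, -3, -1]
R4 ← R4 + R3: [0, 0, 0, 0, 0, 0]
3 nonzero rows, so rank(A) = 3.
A has 6 columns; by rank–nullity, nullity = 6 − 3 = 3.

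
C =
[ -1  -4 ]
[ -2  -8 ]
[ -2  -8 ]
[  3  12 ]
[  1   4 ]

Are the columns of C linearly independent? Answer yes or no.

no

Row reduce C to echelon form.
R2 ← R2 − (2)·R1: [0, 0]
R3 ← R3 − (2)·R1: [0, 0]
R4 ← R4 + (3)·R1: [0, 0]
R5 ← R5 + R1: [0, 0]
1 pivot among 2 columns.
Only 1 < 2 pivot columns, so the columns are linearly dependent.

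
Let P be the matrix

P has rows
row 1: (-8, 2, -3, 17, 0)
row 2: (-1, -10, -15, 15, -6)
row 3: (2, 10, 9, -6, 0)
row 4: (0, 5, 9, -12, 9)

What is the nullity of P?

Row reduce to echelon form.
R2 ← R2 − (1/8)·R1: [0, -41/4, -117/8, 103/8, -6]
R3 ← R3 + (1/4)·R1: [0, 21/2, 33/4, -7/4, 0]
R3 ← R3 + (42/41)·R2: [0, 0, -276/41, 469/41, -252/41]
R4 ← R4 + (20/41)·R2: [0, 0, 153/82, -469/82, 249/41]
R4 ← R4 + (51/184)·R3: [0, 0, 0, -469/184, 201/46]
4 nonzero rows, so rank(P) = 4.
P has 5 columns; by rank–nullity, nullity = 5 − 4 = 1.

1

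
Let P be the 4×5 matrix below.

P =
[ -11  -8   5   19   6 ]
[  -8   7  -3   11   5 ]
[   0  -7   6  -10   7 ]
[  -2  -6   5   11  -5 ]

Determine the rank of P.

4

Row reduce to echelon form.
R2 ← R2 − (8/11)·R1: [0, 141/11, -73/11, -31/11, 7/11]
R4 ← R4 − (2/11)·R1: [0, -50/11, 45/11, 83/11, -67/11]
R3 ← R3 + (77/141)·R2: [0, 0, 335/141, -1627/141, 1036/141]
R4 ← R4 + (50/141)·R2: [0, 0, 245/141, 923/141, -827/141]
R4 ← R4 − (49/67)·R3: [0, 0, 0, 1004/67, -753/67]
Echelon form has 4 nonzero rows, so rank(P) = 4.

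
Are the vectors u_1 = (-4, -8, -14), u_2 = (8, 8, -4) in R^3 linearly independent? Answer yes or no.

yes

Form the matrix with these vectors as rows and row reduce.
R2 ← R2 + (2)·R1: [0, -8, -32]
2 nonzero rows, so the 2 vectors span a space of dimension 2.
Since 2 = 2, the vectors are linearly independent.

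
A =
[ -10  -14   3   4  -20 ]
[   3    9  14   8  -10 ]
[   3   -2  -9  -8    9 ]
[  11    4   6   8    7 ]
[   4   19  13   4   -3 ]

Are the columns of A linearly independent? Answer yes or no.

Row reduce A to echelon form.
R2 ← R2 + (3/10)·R1: [0, 24/5, 149/10, 46/5, -16]
R3 ← R3 + (3/10)·R1: [0, -31/5, -81/10, -34/5, 3]
R4 ← R4 + (11/10)·R1: [0, -57/5, 93/10, 62/5, -15]
R5 ← R5 + (2/5)·R1: [0, 67/5, 71/5, 28/5, -11]
R3 ← R3 + (31/24)·R2: [0, 0, 535/48, 61/12, -53/3]
R4 ← R4 + (19/8)·R2: [0, 0, 715/16, 137/4, -53]
R5 ← R5 − (67/24)·R2: [0, 0, -1315/48, -241/12, 101/3]
R4 ← R4 − (429/107)·R3: [0, 0, 0, 1484/107, 1908/107]
R5 ← R5 + (263/107)·R3: [0, 0, 0, -812/107, -1044/107]
R5 ← R5 + (29/53)·R4: [0, 0, 0, 0, 0]
4 pivots among 5 columns.
Only 4 < 5 pivot columns, so the columns are linearly dependent.

no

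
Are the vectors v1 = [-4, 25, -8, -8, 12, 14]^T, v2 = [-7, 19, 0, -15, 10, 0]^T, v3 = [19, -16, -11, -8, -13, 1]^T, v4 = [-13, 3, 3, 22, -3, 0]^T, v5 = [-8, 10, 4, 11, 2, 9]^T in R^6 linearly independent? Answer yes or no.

yes

Form the matrix with these vectors as rows and row reduce.
R2 ← R2 − (7/4)·R1: [0, -99/4, 14, -1, -11, -49/2]
R3 ← R3 + (19/4)·R1: [0, 411/4, -49, -46, 44, 135/2]
R4 ← R4 − (13/4)·R1: [0, -313/4, 29, 48, -42, -91/2]
R5 ← R5 − (2)·R1: [0, -40, 20, 27, -22, -19]
R3 ← R3 + (137/33)·R2: [0, 0, 301/33, -1655/33, -5/3, -1129/33]
R4 ← R4 − (313/99)·R2: [0, 0, -1511/99, 5065/99, -65/9, 3164/99]
R5 ← R5 − (160/99)·R2: [0, 0, -260/99, 2833/99, -38/9, 2039/99]
R4 ← R4 + (1511/903)·R3: [0, 0, 0, -9860/301, -9040/903, -22835/903]
R5 ← R5 + (260/903)·R3: [0, 0, 0, 4267/301, -4246/903, 9703/903]
R5 ← R5 + (251/580)·R4: [0, 0, 0, 0, -262/29, -23/116]
5 nonzero rows, so the 5 vectors span a space of dimension 5.
Since 5 = 5, the vectors are linearly independent.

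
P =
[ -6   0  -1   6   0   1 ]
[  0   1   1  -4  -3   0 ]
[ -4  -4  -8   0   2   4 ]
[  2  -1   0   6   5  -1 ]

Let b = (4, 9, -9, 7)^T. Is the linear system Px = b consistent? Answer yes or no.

Row reduce the augmented matrix [P | b].
R3 ← R3 − (2/3)·R1: [0, -4, -22/3, -4, 2, 10/3, -35/3]
R4 ← R4 + (1/3)·R1: [0, -1, -1/3, 8, 5, -2/3, 25/3]
R3 ← R3 + (4)·R2: [0, 0, -10/3, -20, -10, 10/3, 73/3]
R4 ← R4 + R2: [0, 0, 2/3, 4, 2, -2/3, 52/3]
R4 ← R4 + (1/5)·R3: [0, 0, 0, 0, 0, 0, 111/5]
The echelon form has 4 nonzero rows; the last pivot sits in the augmented column, so rank(P) = 3 but rank([P|b]) = 4.
Since the ranks differ, the system is inconsistent.

no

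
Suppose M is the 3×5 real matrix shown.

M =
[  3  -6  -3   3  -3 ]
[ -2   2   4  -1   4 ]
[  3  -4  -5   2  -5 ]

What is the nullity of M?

Row reduce to echelon form.
R2 ← R2 + (2/3)·R1: [0, -2, 2, 1, 2]
R3 ← R3 − R1: [0, 2, -2, -1, -2]
R3 ← R3 + R2: [0, 0, 0, 0, 0]
2 nonzero rows, so rank(M) = 2.
M has 5 columns; by rank–nullity, nullity = 5 − 2 = 3.

3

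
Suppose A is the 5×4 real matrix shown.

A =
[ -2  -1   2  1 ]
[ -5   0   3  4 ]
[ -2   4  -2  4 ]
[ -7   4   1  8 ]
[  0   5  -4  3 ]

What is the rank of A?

2

Row reduce to echelon form.
R2 ← R2 − (5/2)·R1: [0, 5/2, -2, 3/2]
R3 ← R3 − R1: [0, 5, -4, 3]
R4 ← R4 − (7/2)·R1: [0, 15/2, -6, 9/2]
R3 ← R3 − (2)·R2: [0, 0, 0, 0]
R4 ← R4 − (3)·R2: [0, 0, 0, 0]
R5 ← R5 − (2)·R2: [0, 0, 0, 0]
Echelon form has 2 nonzero rows, so rank(A) = 2.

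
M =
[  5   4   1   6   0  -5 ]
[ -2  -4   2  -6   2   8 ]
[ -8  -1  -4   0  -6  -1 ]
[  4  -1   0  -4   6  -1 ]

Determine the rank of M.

Row reduce to echelon form.
R2 ← R2 + (2/5)·R1: [0, -12/5, 12/5, -18/5, 2, 6]
R3 ← R3 + (8/5)·R1: [0, 27/5, -12/5, 48/5, -6, -9]
R4 ← R4 − (4/5)·R1: [0, -21/5, -4/5, -44/5, 6, 3]
R3 ← R3 + (9/4)·R2: [0, 0, 3, 3/2, -3/2, 9/2]
R4 ← R4 − (7/4)·R2: [0, 0, -5, -5/2, 5/2, -15/2]
R4 ← R4 + (5/3)·R3: [0, 0, 0, 0, 0, 0]
Echelon form has 3 nonzero rows, so rank(M) = 3.

3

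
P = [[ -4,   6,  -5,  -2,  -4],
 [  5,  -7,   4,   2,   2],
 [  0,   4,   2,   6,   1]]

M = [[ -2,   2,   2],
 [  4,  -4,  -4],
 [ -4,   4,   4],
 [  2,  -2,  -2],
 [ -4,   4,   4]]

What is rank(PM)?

First compute PM:
[[ 64, -64, -64],
 [-58,  58,  58],
 [ 16, -16, -16]]
Now row reduce the product.
R2 ← R2 + (29/32)·R1: [0, 0, 0]
R3 ← R3 − (1/4)·R1: [0, 0, 0]
1 nonzero row, so rank(PM) = 1.

1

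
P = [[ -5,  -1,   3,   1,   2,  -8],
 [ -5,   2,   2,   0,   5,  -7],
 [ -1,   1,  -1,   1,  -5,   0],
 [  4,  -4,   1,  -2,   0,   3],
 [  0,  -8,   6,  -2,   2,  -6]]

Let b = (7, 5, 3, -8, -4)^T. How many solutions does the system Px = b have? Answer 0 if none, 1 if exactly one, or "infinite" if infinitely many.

infinite

Row reduce the augmented matrix [P | b].
R2 ← R2 − R1: [0, 3, -1, -1, 3, 1, -2]
R3 ← R3 − (1/5)·R1: [0, 6/5, -8/5, 4/5, -27/5, 8/5, 8/5]
R4 ← R4 + (4/5)·R1: [0, -24/5, 17/5, -6/5, 8/5, -17/5, -12/5]
R3 ← R3 − (2/5)·R2: [0, 0, -6/5, 6/5, -33/5, 6/5, 12/5]
R4 ← R4 + (8/5)·R2: [0, 0, 9/5, -14/5, 32/5, -9/5, -28/5]
R5 ← R5 + (8/3)·R2: [0, 0, 10/3, -14/3, 10, -10/3, -28/3]
R4 ← R4 + (3/2)·R3: [0, 0, 0, -1, -7/2, 0, -2]
R5 ← R5 + (25/9)·R3: [0, 0, 0, -4/3, -25/3, 0, -8/3]
R5 ← R5 − (4/3)·R4: [0, 0, 0, 0, -11/3, 0, 0]
The echelon form has 5 nonzero rows, and every pivot lies in the first 6 columns, so rank(P) = rank([P|b]) = 5.
The system is consistent.
rank = 5 < 6 unknowns, so there are infinitely many solutions.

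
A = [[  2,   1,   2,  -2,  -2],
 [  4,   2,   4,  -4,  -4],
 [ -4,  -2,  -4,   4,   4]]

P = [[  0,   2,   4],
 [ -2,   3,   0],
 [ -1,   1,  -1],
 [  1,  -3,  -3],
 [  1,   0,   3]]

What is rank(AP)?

First compute AP:
[[ -8,  15,   6],
 [-16,  30,  12],
 [ 16, -30, -12]]
Now row reduce the product.
R2 ← R2 − (2)·R1: [0, 0, 0]
R3 ← R3 + (2)·R1: [0, 0, 0]
1 nonzero row, so rank(AP) = 1.

1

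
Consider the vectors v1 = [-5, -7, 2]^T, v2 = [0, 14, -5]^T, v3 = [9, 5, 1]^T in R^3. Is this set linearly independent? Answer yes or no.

yes

Form the matrix with these vectors as rows and row reduce.
R3 ← R3 + (9/5)·R1: [0, -38/5, 23/5]
R3 ← R3 + (19/35)·R2: [0, 0, 66/35]
3 nonzero rows, so the 3 vectors span a space of dimension 3.
Since 3 = 3, the vectors are linearly independent.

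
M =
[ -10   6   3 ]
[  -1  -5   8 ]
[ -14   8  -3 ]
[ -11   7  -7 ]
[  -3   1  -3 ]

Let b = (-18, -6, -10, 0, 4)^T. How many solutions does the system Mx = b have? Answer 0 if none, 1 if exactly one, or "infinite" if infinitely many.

Row reduce the augmented matrix [M | b].
R2 ← R2 − (1/10)·R1: [0, -28/5, 77/10, -21/5]
R3 ← R3 − (7/5)·R1: [0, -2/5, -36/5, 76/5]
R4 ← R4 − (11/10)·R1: [0, 2/5, -103/10, 99/5]
R5 ← R5 − (3/10)·R1: [0, -4/5, -39/10, 47/5]
R3 ← R3 − (1/14)·R2: [0, 0, -31/4, 31/2]
R4 ← R4 + (1/14)·R2: [0, 0, -39/4, 39/2]
R5 ← R5 − (1/7)·R2: [0, 0, -5, 10]
R4 ← R4 − (39/31)·R3: [0, 0, 0, 0]
R5 ← R5 − (20/31)·R3: [0, 0, 0, 0]
The echelon form has 3 nonzero rows, and every pivot lies in the first 3 columns, so rank(M) = rank([M|b]) = 3.
The system is consistent.
rank = 3 = number of unknowns, so the solution is unique.

1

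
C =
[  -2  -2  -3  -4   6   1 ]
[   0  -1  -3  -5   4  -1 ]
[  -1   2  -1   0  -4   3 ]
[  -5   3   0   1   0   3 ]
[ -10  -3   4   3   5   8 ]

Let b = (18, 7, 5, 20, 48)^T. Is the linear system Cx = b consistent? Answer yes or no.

yes

Row reduce the augmented matrix [C | b].
R3 ← R3 − (1/2)·R1: [0, 3, 1/2, 2, -7, 5/2, -4]
R4 ← R4 − (5/2)·R1: [0, 8, 15/2, 11, -15, 1/2, -25]
R5 ← R5 − (5)·R1: [0, 7, 19, 23, -25, 3, -42]
R3 ← R3 + (3)·R2: [0, 0, -17/2, -13, 5, -1/2, 17]
R4 ← R4 + (8)·R2: [0, 0, -33/2, -29, 17, -15/2, 31]
R5 ← R5 + (7)·R2: [0, 0, -2, -12, 3, -4, 7]
R4 ← R4 − (33/17)·R3: [0, 0, 0, -64/17, 124/17, -111/17, -2]
R5 ← R5 − (4/17)·R3: [0, 0, 0, -152/17, 31/17, -66/17, 3]
R5 ← R5 − (19/8)·R4: [0, 0, 0, 0, -31/2, 93/8, 31/4]
The echelon form has 5 nonzero rows, and every pivot lies in the first 6 columns, so rank(C) = rank([C|b]) = 5.
The system is consistent.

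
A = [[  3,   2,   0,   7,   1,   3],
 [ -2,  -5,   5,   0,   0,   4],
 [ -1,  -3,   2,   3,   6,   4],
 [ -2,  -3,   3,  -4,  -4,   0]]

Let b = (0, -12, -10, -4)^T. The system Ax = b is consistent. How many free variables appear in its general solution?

Row reduce the augmented matrix [A | b].
R2 ← R2 + (2/3)·R1: [0, -11/3, 5, 14/3, 2/3, 6, -12]
R3 ← R3 + (1/3)·R1: [0, -7/3, 2, 16/3, 19/3, 5, -10]
R4 ← R4 + (2/3)·R1: [0, -5/3, 3, 2/3, -10/3, 2, -4]
R3 ← R3 − (7/11)·R2: [0, 0, -13/11, 26/11, 65/11, 13/11, -26/11]
R4 ← R4 − (5/11)·R2: [0, 0, 8/11, -16/11, -40/11, -8/11, 16/11]
R4 ← R4 + (8/13)·R3: [0, 0, 0, 0, 0, 0, 0]
The echelon form has 3 nonzero rows, and every pivot lies in the first 6 columns, so rank(A) = rank([A|b]) = 3.
The system is consistent.
Free variables = (unknowns) − (rank) = 6 − 3 = 3.

3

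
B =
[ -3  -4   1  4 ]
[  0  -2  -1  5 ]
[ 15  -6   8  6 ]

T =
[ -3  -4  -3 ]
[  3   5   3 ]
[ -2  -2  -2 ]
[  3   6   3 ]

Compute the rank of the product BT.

First compute BT:
[[  7,  14,   7],
 [ 11,  22,  11],
 [-61, -70, -61]]
Now row reduce the product.
R2 ← R2 − (11/7)·R1: [0, 0, 0]
R3 ← R3 + (61/7)·R1: [0, 52, 0]
Swap R2 ↔ R3
2 nonzero rows, so rank(BT) = 2.

2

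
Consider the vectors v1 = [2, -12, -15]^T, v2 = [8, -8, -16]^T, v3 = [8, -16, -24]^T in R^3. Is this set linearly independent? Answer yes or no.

yes

Form the matrix with these vectors as rows and row reduce.
R2 ← R2 − (4)·R1: [0, 40, 44]
R3 ← R3 − (4)·R1: [0, 32, 36]
R3 ← R3 − (4/5)·R2: [0, 0, 4/5]
3 nonzero rows, so the 3 vectors span a space of dimension 3.
Since 3 = 3, the vectors are linearly independent.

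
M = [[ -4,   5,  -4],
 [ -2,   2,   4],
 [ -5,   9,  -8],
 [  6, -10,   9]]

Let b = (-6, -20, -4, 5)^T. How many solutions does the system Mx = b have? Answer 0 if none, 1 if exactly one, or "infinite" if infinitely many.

1

Row reduce the augmented matrix [M | b].
R2 ← R2 − (1/2)·R1: [0, -1/2, 6, -17]
R3 ← R3 − (5/4)·R1: [0, 11/4, -3, 7/2]
R4 ← R4 + (3/2)·R1: [0, -5/2, 3, -4]
R3 ← R3 + (11/2)·R2: [0, 0, 30, -90]
R4 ← R4 − (5)·R2: [0, 0, -27, 81]
R4 ← R4 + (9/10)·R3: [0, 0, 0, 0]
The echelon form has 3 nonzero rows, and every pivot lies in the first 3 columns, so rank(M) = rank([M|b]) = 3.
The system is consistent.
rank = 3 = number of unknowns, so the solution is unique.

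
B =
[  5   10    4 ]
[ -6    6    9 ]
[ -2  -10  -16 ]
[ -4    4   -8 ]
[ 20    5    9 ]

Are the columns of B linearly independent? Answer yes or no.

yes

Row reduce B to echelon form.
R2 ← R2 + (6/5)·R1: [0, 18, 69/5]
R3 ← R3 + (2/5)·R1: [0, -6, -72/5]
R4 ← R4 + (4/5)·R1: [0, 12, -24/5]
R5 ← R5 − (4)·R1: [0, -35, -7]
R3 ← R3 + (1/3)·R2: [0, 0, -49/5]
R4 ← R4 − (2/3)·R2: [0, 0, -14]
R5 ← R5 + (35/18)·R2: [0, 0, 119/6]
R4 ← R4 − (10/7)·R3: [0, 0, 0]
R5 ← R5 + (85/42)·R3: [0, 0, 0]
3 pivots among 3 columns.
Every column is a pivot column, so the columns are linearly independent.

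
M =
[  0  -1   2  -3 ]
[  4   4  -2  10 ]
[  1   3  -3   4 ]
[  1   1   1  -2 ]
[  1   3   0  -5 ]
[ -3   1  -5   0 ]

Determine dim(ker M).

1

Row reduce to echelon form.
Swap R1 ↔ R2
R3 ← R3 − (1/4)·R1: [0, 2, -5/2, 3/2]
R4 ← R4 − (1/4)·R1: [0, 0, 3/2, -9/2]
R5 ← R5 − (1/4)·R1: [0, 2, 1/2, -15/2]
R6 ← R6 + (3/4)·R1: [0, 4, -13/2, 15/2]
R3 ← R3 + (2)·R2: [0, 0, 3/2, -9/2]
R5 ← R5 + (2)·R2: [0, 0, 9/2, -27/2]
R6 ← R6 + (4)·R2: [0, 0, 3/2, -9/2]
R4 ← R4 − R3: [0, 0, 0, 0]
R5 ← R5 − (3)·R3: [0, 0, 0, 0]
R6 ← R6 − R3: [0, 0, 0, 0]
3 nonzero rows, so rank(M) = 3.
M has 4 columns; by rank–nullity, nullity = 4 − 3 = 1.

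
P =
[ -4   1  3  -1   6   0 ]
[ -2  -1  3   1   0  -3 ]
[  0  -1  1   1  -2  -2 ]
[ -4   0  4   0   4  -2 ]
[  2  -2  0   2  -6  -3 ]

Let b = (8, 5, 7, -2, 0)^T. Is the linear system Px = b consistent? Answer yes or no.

no

Row reduce the augmented matrix [P | b].
R2 ← R2 − (1/2)·R1: [0, -3/2, 3/2, 3/2, -3, -3, 1]
R4 ← R4 − R1: [0, -1, 1, 1, -2, -2, -10]
R5 ← R5 + (1/2)·R1: [0, -3/2, 3/2, 3/2, -3, -3, 4]
R3 ← R3 − (2/3)·R2: [0, 0, 0, 0, 0, 0, 19/3]
R4 ← R4 − (2/3)·R2: [0, 0, 0, 0, 0, 0, -32/3]
R5 ← R5 − R2: [0, 0, 0, 0, 0, 0, 3]
R4 ← R4 + (32/19)·R3: [0, 0, 0, 0, 0, 0, 0]
R5 ← R5 − (9/19)·R3: [0, 0, 0, 0, 0, 0, 0]
The echelon form has 3 nonzero rows; the last pivot sits in the augmented column, so rank(P) = 2 but rank([P|b]) = 3.
Since the ranks differ, the system is inconsistent.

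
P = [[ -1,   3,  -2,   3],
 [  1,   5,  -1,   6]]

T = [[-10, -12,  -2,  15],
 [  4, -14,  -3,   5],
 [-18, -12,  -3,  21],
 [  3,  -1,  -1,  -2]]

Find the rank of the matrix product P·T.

2

First compute PT:
[[ 67,  -9,  -4, -48],
 [ 46, -76, -20,   7]]
Now row reduce the product.
R2 ← R2 − (46/67)·R1: [0, -4678/67, -1156/67, 2677/67]
2 nonzero rows, so rank(PT) = 2.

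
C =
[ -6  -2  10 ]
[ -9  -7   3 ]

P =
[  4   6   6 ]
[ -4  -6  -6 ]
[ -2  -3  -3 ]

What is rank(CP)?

First compute CP:
[[-36, -54, -54],
 [-14, -21, -21]]
Now row reduce the product.
R2 ← R2 − (7/18)·R1: [0, 0, 0]
1 nonzero row, so rank(CP) = 1.

1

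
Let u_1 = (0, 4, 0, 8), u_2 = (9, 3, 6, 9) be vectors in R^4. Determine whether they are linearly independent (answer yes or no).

Form the matrix with these vectors as rows and row reduce.
Swap R1 ↔ R2
2 nonzero rows, so the 2 vectors span a space of dimension 2.
Since 2 = 2, the vectors are linearly independent.

yes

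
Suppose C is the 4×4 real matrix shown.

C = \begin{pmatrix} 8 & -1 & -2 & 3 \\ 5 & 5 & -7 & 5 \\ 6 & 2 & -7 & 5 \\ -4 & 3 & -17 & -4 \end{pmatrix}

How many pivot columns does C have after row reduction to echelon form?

4

Row reduce to echelon form.
R2 ← R2 − (5/8)·R1: [0, 45/8, -23/4, 25/8]
R3 ← R3 − (3/4)·R1: [0, 11/4, -11/2, 11/4]
R4 ← R4 + (1/2)·R1: [0, 5/2, -18, -5/2]
R3 ← R3 − (22/45)·R2: [0, 0, -121/45, 11/9]
R4 ← R4 − (4/9)·R2: [0, 0, -139/9, -35/9]
R4 ← R4 − (695/121)·R3: [0, 0, 0, -120/11]
Echelon form has 4 nonzero rows, so rank(C) = 4.
Each nonzero row contributes one pivot column: 4 pivot columns.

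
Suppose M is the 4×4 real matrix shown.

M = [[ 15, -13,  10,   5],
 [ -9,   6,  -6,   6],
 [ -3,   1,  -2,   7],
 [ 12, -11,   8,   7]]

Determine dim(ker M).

Row reduce to echelon form.
R2 ← R2 + (3/5)·R1: [0, -9/5, 0, 9]
R3 ← R3 + (1/5)·R1: [0, -8/5, 0, 8]
R4 ← R4 − (4/5)·R1: [0, -3/5, 0, 3]
R3 ← R3 − (8/9)·R2: [0, 0, 0, 0]
R4 ← R4 − (1/3)·R2: [0, 0, 0, 0]
2 nonzero rows, so rank(M) = 2.
M has 4 columns; by rank–nullity, nullity = 4 − 2 = 2.

2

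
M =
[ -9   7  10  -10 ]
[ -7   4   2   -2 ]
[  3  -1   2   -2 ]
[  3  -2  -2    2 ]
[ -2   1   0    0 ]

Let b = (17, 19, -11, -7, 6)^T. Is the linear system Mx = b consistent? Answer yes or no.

Row reduce the augmented matrix [M | b].
R2 ← R2 − (7/9)·R1: [0, -13/9, -52/9, 52/9, 52/9]
R3 ← R3 + (1/3)·R1: [0, 4/3, 16/3, -16/3, -16/3]
R4 ← R4 + (1/3)·R1: [0, 1/3, 4/3, -4/3, -4/3]
R5 ← R5 − (2/9)·R1: [0, -5/9, -20/9, 20/9, 20/9]
R3 ← R3 + (12/13)·R2: [0, 0, 0, 0, 0]
R4 ← R4 + (3/13)·R2: [0, 0, 0, 0, 0]
R5 ← R5 − (5/13)·R2: [0, 0, 0, 0, 0]
The echelon form has 2 nonzero rows, and every pivot lies in the first 4 columns, so rank(M) = rank([M|b]) = 2.
The system is consistent.

yes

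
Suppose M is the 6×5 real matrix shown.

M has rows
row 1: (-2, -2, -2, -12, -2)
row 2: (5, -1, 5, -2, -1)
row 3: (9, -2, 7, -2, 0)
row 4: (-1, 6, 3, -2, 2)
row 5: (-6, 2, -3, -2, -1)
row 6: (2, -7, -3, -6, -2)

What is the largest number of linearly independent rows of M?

Row reduce to echelon form.
R2 ← R2 + (5/2)·R1: [0, -6, 0, -32, -6]
R3 ← R3 + (9/2)·R1: [0, -11, -2, -56, -9]
R4 ← R4 − (1/2)·R1: [0, 7, 4, 4, 3]
R5 ← R5 − (3)·R1: [0, 8, 3, 34, 5]
R6 ← R6 + R1: [0, -9, -5, -18, -4]
R3 ← R3 − (11/6)·R2: [0, 0, -2, 8/3, 2]
R4 ← R4 + (7/6)·R2: [0, 0, 4, -100/3, -4]
R5 ← R5 + (4/3)·R2: [0, 0, 3, -26/3, -3]
R6 ← R6 − (3/2)·R2: [0, 0, -5, 30, 5]
R4 ← R4 + (2)·R3: [0, 0, 0, -28, 0]
R5 ← R5 + (3/2)·R3: [0, 0, 0, -14/3, 0]
R6 ← R6 − (5/2)·R3: [0, 0, 0, 70/3, 0]
R5 ← R5 − (1/6)·R4: [0, 0, 0, 0, 0]
R6 ← R6 + (5/6)·R4: [0, 0, 0, 0, 0]
Echelon form has 4 nonzero rows, so rank(M) = 4.
The rank gives the maximum number of linearly independent rows: 4.

4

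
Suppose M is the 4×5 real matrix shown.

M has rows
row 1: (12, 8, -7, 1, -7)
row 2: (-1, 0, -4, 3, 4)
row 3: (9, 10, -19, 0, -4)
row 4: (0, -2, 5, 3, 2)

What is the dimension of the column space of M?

3

Row reduce to echelon form.
R2 ← R2 + (1/12)·R1: [0, 2/3, -55/12, 37/12, 41/12]
R3 ← R3 − (3/4)·R1: [0, 4, -55/4, -3/4, 5/4]
R3 ← R3 − (6)·R2: [0, 0, 55/4, -77/4, -77/4]
R4 ← R4 + (3)·R2: [0, 0, -35/4, 49/4, 49/4]
R4 ← R4 + (7/11)·R3: [0, 0, 0, 0, 0]
Echelon form has 3 nonzero rows, so rank(M) = 3.
The column space has dimension equal to the rank: 3.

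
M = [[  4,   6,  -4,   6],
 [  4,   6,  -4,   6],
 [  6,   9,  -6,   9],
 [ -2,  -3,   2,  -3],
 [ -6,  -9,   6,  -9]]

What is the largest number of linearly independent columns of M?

1

Row reduce to echelon form.
R2 ← R2 − R1: [0, 0, 0, 0]
R3 ← R3 − (3/2)·R1: [0, 0, 0, 0]
R4 ← R4 + (1/2)·R1: [0, 0, 0, 0]
R5 ← R5 + (3/2)·R1: [0, 0, 0, 0]
Echelon form has 1 nonzero row, so rank(M) = 1.
The rank gives the maximum number of linearly independent columns: 1.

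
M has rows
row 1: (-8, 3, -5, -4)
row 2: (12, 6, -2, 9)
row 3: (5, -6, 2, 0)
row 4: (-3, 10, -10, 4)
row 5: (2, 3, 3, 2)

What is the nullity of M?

0

Row reduce to echelon form.
R2 ← R2 + (3/2)·R1: [0, 21/2, -19/2, 3]
R3 ← R3 + (5/8)·R1: [0, -33/8, -9/8, -5/2]
R4 ← R4 − (3/8)·R1: [0, 71/8, -65/8, 11/2]
R5 ← R5 + (1/4)·R1: [0, 15/4, 7/4, 1]
R3 ← R3 + (11/28)·R2: [0, 0, -34/7, -37/28]
R4 ← R4 − (71/84)·R2: [0, 0, -2/21, 83/28]
R5 ← R5 − (5/14)·R2: [0, 0, 36/7, -1/14]
R4 ← R4 − (1/51)·R3: [0, 0, 0, 305/102]
R5 ← R5 + (18/17)·R3: [0, 0, 0, -25/17]
R5 ← R5 + (30/61)·R4: [0, 0, 0, 0]
4 nonzero rows, so rank(M) = 4.
M has 4 columns; by rank–nullity, nullity = 4 − 4 = 0.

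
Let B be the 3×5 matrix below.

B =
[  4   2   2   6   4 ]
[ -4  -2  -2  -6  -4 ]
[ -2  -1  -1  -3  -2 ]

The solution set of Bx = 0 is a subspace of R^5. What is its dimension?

4

Row reduce to echelon form.
R2 ← R2 + R1: [0, 0, 0, 0, 0]
R3 ← R3 + (1/2)·R1: [0, 0, 0, 0, 0]
1 nonzero row, so rank(B) = 1.
B has 5 columns; by rank–nullity, nullity = 5 − 1 = 4.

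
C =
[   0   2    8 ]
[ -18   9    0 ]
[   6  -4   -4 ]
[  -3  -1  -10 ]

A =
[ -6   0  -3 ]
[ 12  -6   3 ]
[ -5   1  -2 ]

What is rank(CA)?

First compute CA:
[[-16,  -4, -10],
 [216, -54,  81],
 [-64,  20, -22],
 [ 56,  -4,  26]]
Now row reduce the product.
R2 ← R2 + (27/2)·R1: [0, -108, -54]
R3 ← R3 − (4)·R1: [0, 36, 18]
R4 ← R4 + (7/2)·R1: [0, -18, -9]
R3 ← R3 + (1/3)·R2: [0, 0, 0]
R4 ← R4 − (1/6)·R2: [0, 0, 0]
2 nonzero rows, so rank(CA) = 2.

2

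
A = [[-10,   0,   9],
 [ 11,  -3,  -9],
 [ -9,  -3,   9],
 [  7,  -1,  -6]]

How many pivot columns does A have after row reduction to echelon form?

Row reduce to echelon form.
R2 ← R2 + (11/10)·R1: [0, -3, 9/10]
R3 ← R3 − (9/10)·R1: [0, -3, 9/10]
R4 ← R4 + (7/10)·R1: [0, -1, 3/10]
R3 ← R3 − R2: [0, 0, 0]
R4 ← R4 − (1/3)·R2: [0, 0, 0]
Echelon form has 2 nonzero rows, so rank(A) = 2.
Each nonzero row contributes one pivot column: 2 pivot columns.

2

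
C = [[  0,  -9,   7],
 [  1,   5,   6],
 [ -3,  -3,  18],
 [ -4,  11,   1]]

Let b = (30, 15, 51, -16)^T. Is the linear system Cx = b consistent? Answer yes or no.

Row reduce the augmented matrix [C | b].
Swap R1 ↔ R2
R3 ← R3 + (3)·R1: [0, 12, 36, 96]
R4 ← R4 + (4)·R1: [0, 31, 25, 44]
R3 ← R3 + (4/3)·R2: [0, 0, 136/3, 136]
R4 ← R4 + (31/9)·R2: [0, 0, 442/9, 442/3]
R4 ← R4 − (13/12)·R3: [0, 0, 0, 0]
The echelon form has 3 nonzero rows, and every pivot lies in the first 3 columns, so rank(C) = rank([C|b]) = 3.
The system is consistent.

yes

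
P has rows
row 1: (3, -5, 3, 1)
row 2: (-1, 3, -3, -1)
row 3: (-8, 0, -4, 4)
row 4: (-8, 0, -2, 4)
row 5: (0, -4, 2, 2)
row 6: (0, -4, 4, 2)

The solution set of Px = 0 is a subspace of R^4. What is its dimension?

1

Row reduce to echelon form.
R2 ← R2 + (1/3)·R1: [0, 4/3, -2, -2/3]
R3 ← R3 + (8/3)·R1: [0, -40/3, 4, 20/3]
R4 ← R4 + (8/3)·R1: [0, -40/3, 6, 20/3]
R3 ← R3 + (10)·R2: [0, 0, -16, 0]
R4 ← R4 + (10)·R2: [0, 0, -14, 0]
R5 ← R5 + (3)·R2: [0, 0, -4, 0]
R6 ← R6 + (3)·R2: [0, 0, -2, 0]
R4 ← R4 − (7/8)·R3: [0, 0, 0, 0]
R5 ← R5 − (1/4)·R3: [0, 0, 0, 0]
R6 ← R6 − (1/8)·R3: [0, 0, 0, 0]
3 nonzero rows, so rank(P) = 3.
P has 4 columns; by rank–nullity, nullity = 4 − 3 = 1.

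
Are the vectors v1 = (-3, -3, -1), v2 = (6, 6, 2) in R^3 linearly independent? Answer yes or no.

Form the matrix with these vectors as rows and row reduce.
R2 ← R2 + (2)·R1: [0, 0, 0]
1 nonzero row, so the 2 vectors span a space of dimension 1.
Since 1 < 2, the vectors are linearly dependent.

no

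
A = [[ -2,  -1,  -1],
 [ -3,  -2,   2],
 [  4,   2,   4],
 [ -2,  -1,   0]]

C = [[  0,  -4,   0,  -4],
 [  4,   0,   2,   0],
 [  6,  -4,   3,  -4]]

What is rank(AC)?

First compute AC:
[[-10,  12,  -5,  12],
 [  4,   4,   2,   4],
 [ 32, -32,  16, -32],
 [ -4,   8,  -2,   8]]
Now row reduce the product.
R2 ← R2 + (2/5)·R1: [0, 44/5, 0, 44/5]
R3 ← R3 + (16/5)·R1: [0, 32/5, 0, 32/5]
R4 ← R4 − (2/5)·R1: [0, 16/5, 0, 16/5]
R3 ← R3 − (8/11)·R2: [0, 0, 0, 0]
R4 ← R4 − (4/11)·R2: [0, 0, 0, 0]
2 nonzero rows, so rank(AC) = 2.

2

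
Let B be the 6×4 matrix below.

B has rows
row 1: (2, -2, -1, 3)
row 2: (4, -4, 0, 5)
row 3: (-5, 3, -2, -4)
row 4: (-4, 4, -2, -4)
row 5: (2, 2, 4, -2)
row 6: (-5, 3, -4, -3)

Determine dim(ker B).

Row reduce to echelon form.
R2 ← R2 − (2)·R1: [0, 0, 2, -1]
R3 ← R3 + (5/2)·R1: [0, -2, -9/2, 7/2]
R4 ← R4 + (2)·R1: [0, 0, -4, 2]
R5 ← R5 − R1: [0, 4, 5, -5]
R6 ← R6 + (5/2)·R1: [0, -2, -13/2, 9/2]
Swap R2 ↔ R3
R5 ← R5 + (2)·R2: [0, 0, -4, 2]
R6 ← R6 − R2: [0, 0, -2, 1]
R4 ← R4 + (2)·R3: [0, 0, 0, 0]
R5 ← R5 + (2)·R3: [0, 0, 0, 0]
R6 ← R6 + R3: [0, 0, 0, 0]
3 nonzero rows, so rank(B) = 3.
B has 4 columns; by rank–nullity, nullity = 4 − 3 = 1.

1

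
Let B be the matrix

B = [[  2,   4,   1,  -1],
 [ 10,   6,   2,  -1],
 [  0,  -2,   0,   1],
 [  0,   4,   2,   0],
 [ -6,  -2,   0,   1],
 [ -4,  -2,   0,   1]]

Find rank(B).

Row reduce to echelon form.
R2 ← R2 − (5)·R1: [0, -14, -3, 4]
R5 ← R5 + (3)·R1: [0, 10, 3, -2]
R6 ← R6 + (2)·R1: [0, 6, 2, -1]
R3 ← R3 − (1/7)·R2: [0, 0, 3/7, 3/7]
R4 ← R4 + (2/7)·R2: [0, 0, 8/7, 8/7]
R5 ← R5 + (5/7)·R2: [0, 0, 6/7, 6/7]
R6 ← R6 + (3/7)·R2: [0, 0, 5/7, 5/7]
R4 ← R4 − (8/3)·R3: [0, 0, 0, 0]
R5 ← R5 − (2)·R3: [0, 0, 0, 0]
R6 ← R6 − (5/3)·R3: [0, 0, 0, 0]
Echelon form has 3 nonzero rows, so rank(B) = 3.

3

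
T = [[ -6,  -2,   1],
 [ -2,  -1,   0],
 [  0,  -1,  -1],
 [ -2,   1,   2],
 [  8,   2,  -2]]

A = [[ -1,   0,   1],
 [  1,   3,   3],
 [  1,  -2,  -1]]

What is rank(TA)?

2

First compute TA:
[[  5,  -8, -13],
 [  1,  -3,  -5],
 [ -2,  -1,  -2],
 [  5,  -1,  -1],
 [ -8,  10,  16]]
Now row reduce the product.
R2 ← R2 − (1/5)·R1: [0, -7/5, -12/5]
R3 ← R3 + (2/5)·R1: [0, -21/5, -36/5]
R4 ← R4 − R1: [0, 7, 12]
R5 ← R5 + (8/5)·R1: [0, -14/5, -24/5]
R3 ← R3 − (3)·R2: [0, 0, 0]
R4 ← R4 + (5)·R2: [0, 0, 0]
R5 ← R5 − (2)·R2: [0, 0, 0]
2 nonzero rows, so rank(TA) = 2.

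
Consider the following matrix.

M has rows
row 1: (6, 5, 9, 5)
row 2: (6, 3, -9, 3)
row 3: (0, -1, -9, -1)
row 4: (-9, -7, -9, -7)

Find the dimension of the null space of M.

2

Row reduce to echelon form.
R2 ← R2 − R1: [0, -2, -18, -2]
R4 ← R4 + (3/2)·R1: [0, 1/2, 9/2, 1/2]
R3 ← R3 − (1/2)·R2: [0, 0, 0, 0]
R4 ← R4 + (1/4)·R2: [0, 0, 0, 0]
2 nonzero rows, so rank(M) = 2.
M has 4 columns; by rank–nullity, nullity = 4 − 2 = 2.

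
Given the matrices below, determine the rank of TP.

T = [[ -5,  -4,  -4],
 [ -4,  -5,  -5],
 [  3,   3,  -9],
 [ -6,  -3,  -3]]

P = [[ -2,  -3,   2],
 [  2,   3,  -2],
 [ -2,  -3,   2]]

1

First compute TP:
[[ 10,  15, -10],
 [  8,  12,  -8],
 [ 18,  27, -18],
 [ 12,  18, -12]]
Now row reduce the product.
R2 ← R2 − (4/5)·R1: [0, 0, 0]
R3 ← R3 − (9/5)·R1: [0, 0, 0]
R4 ← R4 − (6/5)·R1: [0, 0, 0]
1 nonzero row, so rank(TP) = 1.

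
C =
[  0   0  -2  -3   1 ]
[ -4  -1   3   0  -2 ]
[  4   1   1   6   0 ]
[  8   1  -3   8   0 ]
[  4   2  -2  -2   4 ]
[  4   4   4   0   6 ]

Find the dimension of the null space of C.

2

Row reduce to echelon form.
Swap R1 ↔ R2
R3 ← R3 + R1: [0, 0, 4, 6, -2]
R4 ← R4 + (2)·R1: [0, -1, 3, 8, -4]
R5 ← R5 + R1: [0, 1, 1, -2, 2]
R6 ← R6 + R1: [0, 3, 7, 0, 4]
Swap R2 ↔ R4
R5 ← R5 + R2: [0, 0, 4, 6, -2]
R6 ← R6 + (3)·R2: [0, 0, 16, 24, -8]
R4 ← R4 + (1/2)·R3: [0, 0, 0, 0, 0]
R5 ← R5 − R3: [0, 0, 0, 0, 0]
R6 ← R6 − (4)·R3: [0, 0, 0, 0, 0]
3 nonzero rows, so rank(C) = 3.
C has 5 columns; by rank–nullity, nullity = 5 − 3 = 2.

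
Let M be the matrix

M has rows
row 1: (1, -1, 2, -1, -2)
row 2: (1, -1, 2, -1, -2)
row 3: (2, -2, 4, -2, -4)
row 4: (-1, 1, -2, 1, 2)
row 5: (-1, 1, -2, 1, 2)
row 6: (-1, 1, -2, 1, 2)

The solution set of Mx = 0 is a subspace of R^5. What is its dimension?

4

Row reduce to echelon form.
R2 ← R2 − R1: [0, 0, 0, 0, 0]
R3 ← R3 − (2)·R1: [0, 0, 0, 0, 0]
R4 ← R4 + R1: [0, 0, 0, 0, 0]
R5 ← R5 + R1: [0, 0, 0, 0, 0]
R6 ← R6 + R1: [0, 0, 0, 0, 0]
1 nonzero row, so rank(M) = 1.
M has 5 columns; by rank–nullity, nullity = 5 − 1 = 4.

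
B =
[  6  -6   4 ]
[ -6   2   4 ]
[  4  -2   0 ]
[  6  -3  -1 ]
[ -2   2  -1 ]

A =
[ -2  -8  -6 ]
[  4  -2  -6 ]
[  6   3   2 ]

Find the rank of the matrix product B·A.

First compute BA:
[[-12, -24,   8],
 [ 44,  56,  32],
 [-16, -28, -12],
 [-30, -45, -20],
 [  6,   9,  -2]]
Now row reduce the product.
R2 ← R2 + (11/3)·R1: [0, -32, 184/3]
R3 ← R3 − (4/3)·R1: [0, 4, -68/3]
R4 ← R4 − (5/2)·R1: [0, 15, -40]
R5 ← R5 + (1/2)·R1: [0, -3, 2]
R3 ← R3 + (1/8)·R2: [0, 0, -15]
R4 ← R4 + (15/32)·R2: [0, 0, -45/4]
R5 ← R5 − (3/32)·R2: [0, 0, -15/4]
R4 ← R4 − (3/4)·R3: [0, 0, 0]
R5 ← R5 − (1/4)·R3: [0, 0, 0]
3 nonzero rows, so rank(BA) = 3.

3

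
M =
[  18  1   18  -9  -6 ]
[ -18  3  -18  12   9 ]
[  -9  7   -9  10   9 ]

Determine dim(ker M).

Row reduce to echelon form.
R2 ← R2 + R1: [0, 4, 0, 3, 3]
R3 ← R3 + (1/2)·R1: [0, 15/2, 0, 11/2, 6]
R3 ← R3 − (15/8)·R2: [0, 0, 0, -1/8, 3/8]
3 nonzero rows, so rank(M) = 3.
M has 5 columns; by rank–nullity, nullity = 5 − 3 = 2.

2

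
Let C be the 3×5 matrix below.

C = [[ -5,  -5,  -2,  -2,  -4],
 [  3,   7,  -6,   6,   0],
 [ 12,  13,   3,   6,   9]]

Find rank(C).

2

Row reduce to echelon form.
R2 ← R2 + (3/5)·R1: [0, 4, -36/5, 24/5, -12/5]
R3 ← R3 + (12/5)·R1: [0, 1, -9/5, 6/5, -3/5]
R3 ← R3 − (1/4)·R2: [0, 0, 0, 0, 0]
Echelon form has 2 nonzero rows, so rank(C) = 2.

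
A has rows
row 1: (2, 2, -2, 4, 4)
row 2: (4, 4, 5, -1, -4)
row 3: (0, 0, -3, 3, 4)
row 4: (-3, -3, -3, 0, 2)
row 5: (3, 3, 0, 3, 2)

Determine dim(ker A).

Row reduce to echelon form.
R2 ← R2 − (2)·R1: [0, 0, 9, -9, -12]
R4 ← R4 + (3/2)·R1: [0, 0, -6, 6, 8]
R5 ← R5 − (3/2)·R1: [0, 0, 3, -3, -4]
R3 ← R3 + (1/3)·R2: [0, 0, 0, 0, 0]
R4 ← R4 + (2/3)·R2: [0, 0, 0, 0, 0]
R5 ← R5 − (1/3)·R2: [0, 0, 0, 0, 0]
2 nonzero rows, so rank(A) = 2.
A has 5 columns; by rank–nullity, nullity = 5 − 2 = 3.

3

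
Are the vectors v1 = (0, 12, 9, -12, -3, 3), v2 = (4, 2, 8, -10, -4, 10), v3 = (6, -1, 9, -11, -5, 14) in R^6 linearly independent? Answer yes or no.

Form the matrix with these vectors as rows and row reduce.
Swap R1 ↔ R2
R3 ← R3 − (3/2)·R1: [0, -4, -3, 4, 1, -1]
R3 ← R3 + (1/3)·R2: [0, 0, 0, 0, 0, 0]
2 nonzero rows, so the 3 vectors span a space of dimension 2.
Since 2 < 3, the vectors are linearly dependent.

no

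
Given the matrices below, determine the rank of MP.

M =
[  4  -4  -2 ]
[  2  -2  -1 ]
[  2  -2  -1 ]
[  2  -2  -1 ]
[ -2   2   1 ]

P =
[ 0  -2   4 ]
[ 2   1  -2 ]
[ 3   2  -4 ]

1

First compute MP:
[[-14, -16,  32],
 [ -7,  -8,  16],
 [ -7,  -8,  16],
 [ -7,  -8,  16],
 [  7,   8, -16]]
Now row reduce the product.
R2 ← R2 − (1/2)·R1: [0, 0, 0]
R3 ← R3 − (1/2)·R1: [0, 0, 0]
R4 ← R4 − (1/2)·R1: [0, 0, 0]
R5 ← R5 + (1/2)·R1: [0, 0, 0]
1 nonzero row, so rank(MP) = 1.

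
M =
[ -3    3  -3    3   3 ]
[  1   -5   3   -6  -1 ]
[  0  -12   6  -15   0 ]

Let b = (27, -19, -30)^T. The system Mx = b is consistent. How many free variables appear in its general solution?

3

Row reduce the augmented matrix [M | b].
R2 ← R2 + (1/3)·R1: [0, -4, 2, -5, 0, -10]
R3 ← R3 − (3)·R2: [0, 0, 0, 0, 0, 0]
The echelon form has 2 nonzero rows, and every pivot lies in the first 5 columns, so rank(M) = rank([M|b]) = 2.
The system is consistent.
Free variables = (unknowns) − (rank) = 5 − 2 = 3.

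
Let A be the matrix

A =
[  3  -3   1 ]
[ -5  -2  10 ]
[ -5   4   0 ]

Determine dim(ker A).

1

Row reduce to echelon form.
R2 ← R2 + (5/3)·R1: [0, -7, 35/3]
R3 ← R3 + (5/3)·R1: [0, -1, 5/3]
R3 ← R3 − (1/7)·R2: [0, 0, 0]
2 nonzero rows, so rank(A) = 2.
A has 3 columns; by rank–nullity, nullity = 3 − 2 = 1.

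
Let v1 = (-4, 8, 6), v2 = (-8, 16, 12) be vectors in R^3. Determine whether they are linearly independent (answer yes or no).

Form the matrix with these vectors as rows and row reduce.
R2 ← R2 − (2)·R1: [0, 0, 0]
1 nonzero row, so the 2 vectors span a space of dimension 1.
Since 1 < 2, the vectors are linearly dependent.

no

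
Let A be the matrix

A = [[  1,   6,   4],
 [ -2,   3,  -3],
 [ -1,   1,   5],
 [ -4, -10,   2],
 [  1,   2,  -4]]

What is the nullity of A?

Row reduce to echelon form.
R2 ← R2 + (2)·R1: [0, 15, 5]
R3 ← R3 + R1: [0, 7, 9]
R4 ← R4 + (4)·R1: [0, 14, 18]
R5 ← R5 − R1: [0, -4, -8]
R3 ← R3 − (7/15)·R2: [0, 0, 20/3]
R4 ← R4 − (14/15)·R2: [0, 0, 40/3]
R5 ← R5 + (4/15)·R2: [0, 0, -20/3]
R4 ← R4 − (2)·R3: [0, 0, 0]
R5 ← R5 + R3: [0, 0, 0]
3 nonzero rows, so rank(A) = 3.
A has 3 columns; by rank–nullity, nullity = 3 − 3 = 0.

0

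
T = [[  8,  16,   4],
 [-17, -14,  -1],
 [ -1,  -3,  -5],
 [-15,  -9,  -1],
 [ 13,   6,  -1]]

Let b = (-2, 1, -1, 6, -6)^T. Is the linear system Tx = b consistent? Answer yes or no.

Row reduce the augmented matrix [T | b].
R2 ← R2 + (17/8)·R1: [0, 20, 15/2, -13/4]
R3 ← R3 + (1/8)·R1: [0, -1, -9/2, -5/4]
R4 ← R4 + (15/8)·R1: [0, 21, 13/2, 9/4]
R5 ← R5 − (13/8)·R1: [0, -20, -15/2, -11/4]
R3 ← R3 + (1/20)·R2: [0, 0, -33/8, -113/80]
R4 ← R4 − (21/20)·R2: [0, 0, -11/8, 453/80]
R5 ← R5 + R2: [0, 0, 0, -6]
R4 ← R4 − (1/3)·R3: [0, 0, 0, 92/15]
R5 ← R5 + (45/46)·R4: [0, 0, 0, 0]
The echelon form has 4 nonzero rows; the last pivot sits in the augmented column, so rank(T) = 3 but rank([T|b]) = 4.
Since the ranks differ, the system is inconsistent.

no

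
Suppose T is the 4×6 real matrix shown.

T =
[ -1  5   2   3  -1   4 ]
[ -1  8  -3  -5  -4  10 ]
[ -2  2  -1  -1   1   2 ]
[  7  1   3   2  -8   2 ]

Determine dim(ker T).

Row reduce to echelon form.
R2 ← R2 − R1: [0, 3, -5, -8, -3, 6]
R3 ← R3 − (2)·R1: [0, -8, -5, -7, 3, -6]
R4 ← R4 + (7)·R1: [0, 36, 17, 23, -15, 30]
R3 ← R3 + (8/3)·R2: [0, 0, -55/3, -85/3, -5, 10]
R4 ← R4 − (12)·R2: [0, 0, 77, 119, 21, -42]
R4 ← R4 + (21/5)·R3: [0, 0, 0, 0, 0, 0]
3 nonzero rows, so rank(T) = 3.
T has 6 columns; by rank–nullity, nullity = 6 − 3 = 3.

3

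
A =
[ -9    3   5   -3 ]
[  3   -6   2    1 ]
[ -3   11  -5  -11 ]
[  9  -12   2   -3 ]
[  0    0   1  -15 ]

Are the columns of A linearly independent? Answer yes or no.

no

Row reduce A to echelon form.
R2 ← R2 + (1/3)·R1: [0, -5, 11/3, 0]
R3 ← R3 − (1/3)·R1: [0, 10, -20/3, -10]
R4 ← R4 + R1: [0, -9, 7, -6]
R3 ← R3 + (2)·R2: [0, 0, 2/3, -10]
R4 ← R4 − (9/5)·R2: [0, 0, 2/5, -6]
R4 ← R4 − (3/5)·R3: [0, 0, 0, 0]
R5 ← R5 − (3/2)·R3: [0, 0, 0, 0]
3 pivots among 4 columns.
Only 3 < 4 pivot columns, so the columns are linearly dependent.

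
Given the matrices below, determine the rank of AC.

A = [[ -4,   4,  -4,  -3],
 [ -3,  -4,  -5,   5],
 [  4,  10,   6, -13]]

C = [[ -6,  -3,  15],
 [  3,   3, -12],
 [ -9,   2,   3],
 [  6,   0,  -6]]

First compute AC:
[[ 54,  16, -102],
 [ 81, -13, -42],
 [-126,  30,  36]]
Now row reduce the product.
R2 ← R2 − (3/2)·R1: [0, -37, 111]
R3 ← R3 + (7/3)·R1: [0, 202/3, -202]
R3 ← R3 + (202/111)·R2: [0, 0, 0]
2 nonzero rows, so rank(AC) = 2.

2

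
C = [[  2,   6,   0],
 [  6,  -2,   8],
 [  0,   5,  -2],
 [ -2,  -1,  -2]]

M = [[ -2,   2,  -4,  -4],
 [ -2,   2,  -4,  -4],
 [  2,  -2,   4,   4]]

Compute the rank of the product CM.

First compute CM:
[[-16,  16, -32, -32],
 [  8,  -8,  16,  16],
 [-14,  14, -28, -28],
 [  2,  -2,   4,   4]]
Now row reduce the product.
R2 ← R2 + (1/2)·R1: [0, 0, 0, 0]
R3 ← R3 − (7/8)·R1: [0, 0, 0, 0]
R4 ← R4 + (1/8)·R1: [0, 0, 0, 0]
1 nonzero row, so rank(CM) = 1.

1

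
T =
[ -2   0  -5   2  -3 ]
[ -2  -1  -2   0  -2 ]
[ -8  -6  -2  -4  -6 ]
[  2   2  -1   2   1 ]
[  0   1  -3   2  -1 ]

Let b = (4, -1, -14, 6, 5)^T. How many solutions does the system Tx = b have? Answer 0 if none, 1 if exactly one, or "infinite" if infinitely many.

infinite

Row reduce the augmented matrix [T | b].
R2 ← R2 − R1: [0, -1, 3, -2, 1, -5]
R3 ← R3 − (4)·R1: [0, -6, 18, -12, 6, -30]
R4 ← R4 + R1: [0, 2, -6, 4, -2, 10]
R3 ← R3 − (6)·R2: [0, 0, 0, 0, 0, 0]
R4 ← R4 + (2)·R2: [0, 0, 0, 0, 0, 0]
R5 ← R5 + R2: [0, 0, 0, 0, 0, 0]
The echelon form has 2 nonzero rows, and every pivot lies in the first 5 columns, so rank(T) = rank([T|b]) = 2.
The system is consistent.
rank = 2 < 5 unknowns, so there are infinitely many solutions.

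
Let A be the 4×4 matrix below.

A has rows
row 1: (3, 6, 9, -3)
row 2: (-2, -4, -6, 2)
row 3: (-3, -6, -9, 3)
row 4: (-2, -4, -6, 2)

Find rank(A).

Row reduce to echelon form.
R2 ← R2 + (2/3)·R1: [0, 0, 0, 0]
R3 ← R3 + R1: [0, 0, 0, 0]
R4 ← R4 + (2/3)·R1: [0, 0, 0, 0]
Echelon form has 1 nonzero row, so rank(A) = 1.

1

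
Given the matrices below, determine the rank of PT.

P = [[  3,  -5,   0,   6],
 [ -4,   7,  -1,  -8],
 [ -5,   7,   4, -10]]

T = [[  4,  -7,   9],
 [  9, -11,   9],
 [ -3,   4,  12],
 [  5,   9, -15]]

2

First compute PT:
[[ -3,  88, -108],
 [ 10, -125, 135],
 [-19, -116, 216]]
Now row reduce the product.
R2 ← R2 + (10/3)·R1: [0, 505/3, -225]
R3 ← R3 − (19/3)·R1: [0, -2020/3, 900]
R3 ← R3 + (4)·R2: [0, 0, 0]
2 nonzero rows, so rank(PT) = 2.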